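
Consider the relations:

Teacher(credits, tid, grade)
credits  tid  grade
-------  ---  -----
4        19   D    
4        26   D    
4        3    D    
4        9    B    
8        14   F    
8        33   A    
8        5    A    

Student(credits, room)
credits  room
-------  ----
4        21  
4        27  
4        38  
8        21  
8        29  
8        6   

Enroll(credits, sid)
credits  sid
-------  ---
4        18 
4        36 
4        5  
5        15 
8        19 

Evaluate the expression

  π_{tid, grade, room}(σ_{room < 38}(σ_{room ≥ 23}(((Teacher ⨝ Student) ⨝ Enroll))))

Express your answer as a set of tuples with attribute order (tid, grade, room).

Joining Teacher and Student on credits yields {(4, 19, D, 21), (4, 19, D, 27), (4, 19, D, 38), (4, 26, D, 21), (4, 26, D, 27), (4, 26, D, 38), (4, 3, D, 21), (4, 3, D, 27), (4, 3, D, 38), (4, 9, B, 21), (4, 9, B, 27), (4, 9, B, 38), (8, 14, F, 21), (8, 14, F, 29), (8, 14, F, 6), (8, 33, A, 21), (8, 33, A, 29), (8, 33, A, 6), (8, 5, A, 21), (8, 5, A, 29), (8, 5, A, 6)}.
Joining (Teacher ⨝ Student) and Enroll on credits yields {(4, 19, D, 21, 18), (4, 19, D, 21, 36), (4, 19, D, 21, 5), (4, 19, D, 27, 18), (4, 19, D, 27, 36), (4, 19, D, 27, 5), (4, 19, D, 38, 18), (4, 19, D, 38, 36), (4, 19, D, 38, 5), (4, 26, D, 21, 18), (4, 26, D, 21, 36), (4, 26, D, 21, 5), (4, 26, D, 27, 18), (4, 26, D, 27, 36), (4, 26, D, 27, 5), (4, 26, D, 38, 18), (4, 26, D, 38, 36), (4, 26, D, 38, 5), (4, 3, D, 21, 18), (4, 3, D, 21, 36), (4, 3, D, 21, 5), (4, 3, D, 27, 18), (4, 3, D, 27, 36), (4, 3, D, 27, 5), (4, 3, D, 38, 18), (4, 3, D, 38, 36), (4, 3, D, 38, 5), (4, 9, B, 21, 18), (4, 9, B, 21, 36), (4, 9, B, 21, 5), (4, 9, B, 27, 18), (4, 9, B, 27, 36), (4, 9, B, 27, 5), (4, 9, B, 38, 18), (4, 9, B, 38, 36), (4, 9, B, 38, 5), (8, 14, F, 21, 19), (8, 14, F, 29, 19), (8, 14, F, 6, 19), (8, 33, A, 21, 19), (8, 33, A, 29, 19), (8, 33, A, 6, 19), (8, 5, A, 21, 19), (8, 5, A, 29, 19), (8, 5, A, 6, 19)}.
Selection room ≥ 23: {(4, 19, D, 27, 18), (4, 19, D, 27, 36), (4, 19, D, 27, 5), (4, 19, D, 38, 18), (4, 19, D, 38, 36), (4, 19, D, 38, 5), (4, 26, D, 27, 18), (4, 26, D, 27, 36), (4, 26, D, 27, 5), (4, 26, D, 38, 18), (4, 26, D, 38, 36), (4, 26, D, 38, 5), (4, 3, D, 27, 18), (4, 3, D, 27, 36), (4, 3, D, 27, 5), (4, 3, D, 38, 18), (4, 3, D, 38, 36), (4, 3, D, 38, 5), (4, 9, B, 27, 18), (4, 9, B, 27, 36), (4, 9, B, 27, 5), (4, 9, B, 38, 18), (4, 9, B, 38, 36), (4, 9, B, 38, 5), (8, 14, F, 29, 19), (8, 33, A, 29, 19), (8, 5, A, 29, 19)}
Selection room < 38: {(4, 19, D, 27, 18), (4, 19, D, 27, 36), (4, 19, D, 27, 5), (4, 26, D, 27, 18), (4, 26, D, 27, 36), (4, 26, D, 27, 5), (4, 3, D, 27, 18), (4, 3, D, 27, 36), (4, 3, D, 27, 5), (4, 9, B, 27, 18), (4, 9, B, 27, 36), (4, 9, B, 27, 5), (8, 14, F, 29, 19), (8, 33, A, 29, 19), (8, 5, A, 29, 19)}
Projecting to tid, grade, room (8 duplicate(s) eliminated): {(14, F, 29), (19, D, 27), (26, D, 27), (3, D, 27), (33, A, 29), (5, A, 29), (9, B, 27)}

{(14, F, 29), (19, D, 27), (26, D, 27), (3, D, 27), (33, A, 29), (5, A, 29), (9, B, 27)}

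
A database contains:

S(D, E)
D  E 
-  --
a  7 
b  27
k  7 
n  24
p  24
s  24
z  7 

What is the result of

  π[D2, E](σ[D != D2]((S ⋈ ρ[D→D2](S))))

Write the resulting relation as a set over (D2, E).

{(a, 7), (k, 7), (n, 24), (p, 24), (s, 24), (z, 7)}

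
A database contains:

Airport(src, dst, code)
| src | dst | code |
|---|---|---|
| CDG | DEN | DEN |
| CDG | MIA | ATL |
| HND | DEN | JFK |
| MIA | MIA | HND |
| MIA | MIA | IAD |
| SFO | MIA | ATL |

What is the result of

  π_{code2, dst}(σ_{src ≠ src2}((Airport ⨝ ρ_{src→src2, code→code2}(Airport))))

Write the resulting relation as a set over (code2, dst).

ρ[src→src2, code→code2]: schema becomes (src2, dst, code2); tuples unchanged.
Joining Airport and ρ_{src→src2, code→code2}(Airport) on dst yields {(CDG, DEN, DEN, CDG, DEN), (CDG, DEN, DEN, HND, JFK), (CDG, MIA, ATL, CDG, ATL), (CDG, MIA, ATL, MIA, HND), (CDG, MIA, ATL, MIA, IAD), (CDG, MIA, ATL, SFO, ATL), (HND, DEN, JFK, CDG, DEN), (HND, DEN, JFK, HND, JFK), (MIA, MIA, HND, CDG, ATL), (MIA, MIA, HND, MIA, HND), (MIA, MIA, HND, MIA, IAD), (MIA, MIA, HND, SFO, ATL), (MIA, MIA, IAD, CDG, ATL), (MIA, MIA, IAD, MIA, HND), (MIA, MIA, IAD, MIA, IAD), (MIA, MIA, IAD, SFO, ATL), (SFO, MIA, ATL, CDG, ATL), (SFO, MIA, ATL, MIA, HND), (SFO, MIA, ATL, MIA, IAD), (SFO, MIA, ATL, SFO, ATL)}.
Selection src ≠ src2: {(CDG, DEN, DEN, HND, JFK), (CDG, MIA, ATL, MIA, HND), (CDG, MIA, ATL, MIA, IAD), (CDG, MIA, ATL, SFO, ATL), (HND, DEN, JFK, CDG, DEN), (MIA, MIA, HND, CDG, ATL), (MIA, MIA, HND, SFO, ATL), (MIA, MIA, IAD, CDG, ATL), (MIA, MIA, IAD, SFO, ATL), (SFO, MIA, ATL, CDG, ATL), (SFO, MIA, ATL, MIA, HND), (SFO, MIA, ATL, MIA, IAD)}
Projecting to code2, dst (7 duplicate(s) eliminated): {(ATL, MIA), (DEN, DEN), (HND, MIA), (IAD, MIA), (JFK, DEN)}

{(ATL, MIA), (DEN, DEN), (HND, MIA), (IAD, MIA), (JFK, DEN)}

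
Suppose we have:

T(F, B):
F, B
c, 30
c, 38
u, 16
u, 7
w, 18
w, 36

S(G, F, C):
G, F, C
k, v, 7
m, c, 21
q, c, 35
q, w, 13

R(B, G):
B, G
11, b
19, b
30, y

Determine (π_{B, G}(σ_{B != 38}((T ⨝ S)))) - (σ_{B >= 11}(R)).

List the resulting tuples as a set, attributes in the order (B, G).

{(18, q), (30, m), (30, q), (36, q)}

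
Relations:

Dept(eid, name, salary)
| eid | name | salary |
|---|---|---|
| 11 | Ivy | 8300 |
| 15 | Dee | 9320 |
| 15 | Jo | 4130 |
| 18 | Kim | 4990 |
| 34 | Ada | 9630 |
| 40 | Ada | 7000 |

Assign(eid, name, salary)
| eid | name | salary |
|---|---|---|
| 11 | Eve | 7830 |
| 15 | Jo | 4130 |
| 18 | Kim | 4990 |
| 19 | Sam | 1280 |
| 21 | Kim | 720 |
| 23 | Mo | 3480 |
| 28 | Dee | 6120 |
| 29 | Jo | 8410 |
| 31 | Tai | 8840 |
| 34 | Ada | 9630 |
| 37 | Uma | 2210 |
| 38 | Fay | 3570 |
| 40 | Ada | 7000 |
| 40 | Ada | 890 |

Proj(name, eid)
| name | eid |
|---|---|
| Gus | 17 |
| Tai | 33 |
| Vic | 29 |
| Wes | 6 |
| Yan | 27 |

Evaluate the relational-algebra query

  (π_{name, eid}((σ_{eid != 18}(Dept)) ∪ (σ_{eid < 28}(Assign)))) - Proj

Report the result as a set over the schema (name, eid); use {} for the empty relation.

{(Ada, 34), (Ada, 40), (Dee, 15), (Eve, 11), (Ivy, 11), (Jo, 15), (Kim, 18), (Kim, 21), (Mo, 23), (Sam, 19)}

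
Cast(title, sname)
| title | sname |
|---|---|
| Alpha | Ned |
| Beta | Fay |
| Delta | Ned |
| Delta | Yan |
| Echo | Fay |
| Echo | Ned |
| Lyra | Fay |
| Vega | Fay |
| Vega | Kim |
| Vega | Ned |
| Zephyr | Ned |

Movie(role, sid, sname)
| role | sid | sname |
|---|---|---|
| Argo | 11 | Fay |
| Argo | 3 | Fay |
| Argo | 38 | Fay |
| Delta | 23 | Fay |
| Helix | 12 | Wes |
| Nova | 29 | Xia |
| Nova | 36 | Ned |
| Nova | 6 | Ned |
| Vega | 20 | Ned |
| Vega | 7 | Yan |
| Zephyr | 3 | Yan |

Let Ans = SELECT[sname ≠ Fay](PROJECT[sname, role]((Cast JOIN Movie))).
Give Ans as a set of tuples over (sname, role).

{(Ned, Nova), (Ned, Vega), (Yan, Vega), (Yan, Zephyr)}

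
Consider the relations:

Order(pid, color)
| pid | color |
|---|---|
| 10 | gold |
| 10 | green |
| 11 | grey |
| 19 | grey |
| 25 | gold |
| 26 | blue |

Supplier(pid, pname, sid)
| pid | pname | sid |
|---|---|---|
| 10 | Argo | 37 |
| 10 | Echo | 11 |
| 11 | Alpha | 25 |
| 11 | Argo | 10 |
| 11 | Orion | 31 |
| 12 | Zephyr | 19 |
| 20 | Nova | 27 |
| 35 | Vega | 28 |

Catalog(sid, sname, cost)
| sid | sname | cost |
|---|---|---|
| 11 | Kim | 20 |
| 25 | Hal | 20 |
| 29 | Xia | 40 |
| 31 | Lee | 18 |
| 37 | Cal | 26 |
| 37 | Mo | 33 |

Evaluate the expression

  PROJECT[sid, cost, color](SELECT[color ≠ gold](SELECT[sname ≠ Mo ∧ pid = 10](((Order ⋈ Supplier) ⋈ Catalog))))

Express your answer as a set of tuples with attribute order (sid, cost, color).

{(11, 20, green), (37, 26, green)}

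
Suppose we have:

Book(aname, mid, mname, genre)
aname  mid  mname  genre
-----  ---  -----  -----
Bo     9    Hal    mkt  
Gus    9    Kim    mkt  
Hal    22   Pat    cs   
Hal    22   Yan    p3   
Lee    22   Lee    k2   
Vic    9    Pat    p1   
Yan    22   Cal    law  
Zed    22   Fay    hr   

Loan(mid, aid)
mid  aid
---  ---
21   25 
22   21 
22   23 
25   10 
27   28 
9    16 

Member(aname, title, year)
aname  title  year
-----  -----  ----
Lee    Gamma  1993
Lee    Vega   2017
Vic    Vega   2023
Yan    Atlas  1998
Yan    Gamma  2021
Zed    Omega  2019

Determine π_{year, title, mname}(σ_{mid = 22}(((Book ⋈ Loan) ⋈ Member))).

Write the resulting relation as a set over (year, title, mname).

{(1993, Gamma, Lee), (1998, Atlas, Cal), (2017, Vega, Lee), (2019, Omega, Fay), (2021, Gamma, Cal)}

Joining Book and Loan on mid yields {(Bo, 9, Hal, mkt, 16), (Gus, 9, Kim, mkt, 16), (Hal, 22, Pat, cs, 21), (Hal, 22, Pat, cs, 23), (Hal, 22, Yan, p3, 21), (Hal, 22, Yan, p3, 23), (Lee, 22, Lee, k2, 21), (Lee, 22, Lee, k2, 23), (Vic, 9, Pat, p1, 16), (Yan, 22, Cal, law, 21), (Yan, 22, Cal, law, 23), (Zed, 22, Fay, hr, 21), (Zed, 22, Fay, hr, 23)}.
Joining (Book ⋈ Loan) and Member on aname yields {(Lee, 22, Lee, k2, 21, Gamma, 1993), (Lee, 22, Lee, k2, 21, Vega, 2017), (Lee, 22, Lee, k2, 23, Gamma, 1993), (Lee, 22, Lee, k2, 23, Vega, 2017), (Vic, 9, Pat, p1, 16, Vega, 2023), (Yan, 22, Cal, law, 21, Atlas, 1998), (Yan, 22, Cal, law, 21, Gamma, 2021), (Yan, 22, Cal, law, 23, Atlas, 1998), (Yan, 22, Cal, law, 23, Gamma, 2021), (Zed, 22, Fay, hr, 21, Omega, 2019), (Zed, 22, Fay, hr, 23, Omega, 2019)}.
Filtering on mid = 22 leaves {(Lee, 22, Lee, k2, 21, Gamma, 1993), (Lee, 22, Lee, k2, 21, Vega, 2017), (Lee, 22, Lee, k2, 23, Gamma, 1993), (Lee, 22, Lee, k2, 23, Vega, 2017), (Yan, 22, Cal, law, 21, Atlas, 1998), (Yan, 22, Cal, law, 21, Gamma, 2021), (Yan, 22, Cal, law, 23, Atlas, 1998), (Yan, 22, Cal, law, 23, Gamma, 2021), (Zed, 22, Fay, hr, 21, Omega, 2019), (Zed, 22, Fay, hr, 23, Omega, 2019)}.
Keep only column(s) year, title, mname (5 duplicate(s) eliminated): {(1993, Gamma, Lee), (1998, Atlas, Cal), (2017, Vega, Lee), (2019, Omega, Fay), (2021, Gamma, Cal)}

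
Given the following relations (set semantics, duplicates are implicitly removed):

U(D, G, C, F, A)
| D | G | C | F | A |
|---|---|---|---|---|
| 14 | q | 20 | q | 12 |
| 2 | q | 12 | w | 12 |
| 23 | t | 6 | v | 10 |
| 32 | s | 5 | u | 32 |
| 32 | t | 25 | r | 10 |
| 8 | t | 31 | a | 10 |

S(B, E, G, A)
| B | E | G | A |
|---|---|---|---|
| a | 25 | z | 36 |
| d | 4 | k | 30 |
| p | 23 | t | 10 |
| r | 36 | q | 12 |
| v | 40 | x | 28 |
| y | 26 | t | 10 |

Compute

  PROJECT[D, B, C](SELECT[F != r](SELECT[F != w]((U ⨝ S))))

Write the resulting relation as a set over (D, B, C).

{(14, r, 20), (23, p, 6), (23, y, 6), (8, p, 31), (8, y, 31)}

Natural join on G, A: {(14, q, 20, q, 12, r, 36), (2, q, 12, w, 12, r, 36), (23, t, 6, v, 10, p, 23), (23, t, 6, v, 10, y, 26), (32, t, 25, r, 10, p, 23), (32, t, 25, r, 10, y, 26), (8, t, 31, a, 10, p, 23), (8, t, 31, a, 10, y, 26)}
Apply σ_{F != w}; surviving tuples: {(14, q, 20, q, 12, r, 36), (23, t, 6, v, 10, p, 23), (23, t, 6, v, 10, y, 26), (32, t, 25, r, 10, p, 23), (32, t, 25, r, 10, y, 26), (8, t, 31, a, 10, p, 23), (8, t, 31, a, 10, y, 26)}
Apply σ_{F != r}; surviving tuples: {(14, q, 20, q, 12, r, 36), (23, t, 6, v, 10, p, 23), (23, t, 6, v, 10, y, 26), (8, t, 31, a, 10, p, 23), (8, t, 31, a, 10, y, 26)}
π[D, B, C]: project onto (D, B, C) → {(14, r, 20), (23, p, 6), (23, y, 6), (8, p, 31), (8, y, 31)}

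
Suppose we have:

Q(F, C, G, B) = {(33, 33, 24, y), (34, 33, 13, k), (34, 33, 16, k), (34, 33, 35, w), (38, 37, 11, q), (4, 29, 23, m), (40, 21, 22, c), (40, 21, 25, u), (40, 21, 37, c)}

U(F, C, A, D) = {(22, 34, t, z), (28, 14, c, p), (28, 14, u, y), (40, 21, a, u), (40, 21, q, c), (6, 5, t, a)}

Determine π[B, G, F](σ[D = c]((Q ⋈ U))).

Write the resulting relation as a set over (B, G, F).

Joining Q and U on F, C yields {(40, 21, 22, c, a, u), (40, 21, 22, c, q, c), (40, 21, 25, u, a, u), (40, 21, 25, u, q, c), (40, 21, 37, c, a, u), (40, 21, 37, c, q, c)}.
Apply σ_{D = c}; surviving tuples: {(40, 21, 22, c, q, c), (40, 21, 25, u, q, c), (40, 21, 37, c, q, c)}
π[B, G, F]: project onto (B, G, F) → {(c, 22, 40), (c, 37, 40), (u, 25, 40)}

{(c, 22, 40), (c, 37, 40), (u, 25, 40)}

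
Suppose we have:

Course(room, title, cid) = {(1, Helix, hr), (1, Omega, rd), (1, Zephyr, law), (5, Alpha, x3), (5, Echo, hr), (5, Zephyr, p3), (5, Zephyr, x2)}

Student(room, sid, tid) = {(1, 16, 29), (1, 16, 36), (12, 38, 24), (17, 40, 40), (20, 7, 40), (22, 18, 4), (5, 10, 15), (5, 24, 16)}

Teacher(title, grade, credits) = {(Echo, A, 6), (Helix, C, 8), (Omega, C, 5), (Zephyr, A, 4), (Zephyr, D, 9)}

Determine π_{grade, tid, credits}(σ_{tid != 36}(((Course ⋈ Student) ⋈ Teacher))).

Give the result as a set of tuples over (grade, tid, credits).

{(A, 15, 4), (A, 15, 6), (A, 16, 4), (A, 16, 6), (A, 29, 4), (C, 29, 5), (C, 29, 8), (D, 15, 9), (D, 16, 9), (D, 29, 9)}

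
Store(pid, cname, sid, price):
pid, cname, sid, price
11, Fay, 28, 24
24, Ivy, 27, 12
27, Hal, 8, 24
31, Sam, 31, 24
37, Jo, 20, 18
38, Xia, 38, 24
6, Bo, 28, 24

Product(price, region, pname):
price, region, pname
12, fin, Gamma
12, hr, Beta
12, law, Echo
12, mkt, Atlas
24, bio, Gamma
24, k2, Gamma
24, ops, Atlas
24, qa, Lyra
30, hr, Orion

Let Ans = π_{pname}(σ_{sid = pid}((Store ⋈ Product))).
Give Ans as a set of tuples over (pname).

Joining Store and Product on price yields {(11, Fay, 28, 24, bio, Gamma), (11, Fay, 28, 24, k2, Gamma), (11, Fay, 28, 24, ops, Atlas), (11, Fay, 28, 24, qa, Lyra), (24, Ivy, 27, 12, fin, Gamma), (24, Ivy, 27, 12, hr, Beta), (24, Ivy, 27, 12, law, Echo), (24, Ivy, 27, 12, mkt, Atlas), (27, Hal, 8, 24, bio, Gamma), (27, Hal, 8, 24, k2, Gamma), (27, Hal, 8, 24, ops, Atlas), (27, Hal, 8, 24, qa, Lyra), (31, Sam, 31, 24, bio, Gamma), (31, Sam, 31, 24, k2, Gamma), (31, Sam, 31, 24, ops, Atlas), (31, Sam, 31, 24, qa, Lyra), (38, Xia, 38, 24, bio, Gamma), (38, Xia, 38, 24, k2, Gamma), (38, Xia, 38, 24, ops, Atlas), (38, Xia, 38, 24, qa, Lyra), (6, Bo, 28, 24, bio, Gamma), (6, Bo, 28, 24, k2, Gamma), (6, Bo, 28, 24, ops, Atlas), (6, Bo, 28, 24, qa, Lyra)}.
σ[sid = pid]: keep tuples satisfying sid = pid → {(31, Sam, 31, 24, bio, Gamma), (31, Sam, 31, 24, k2, Gamma), (31, Sam, 31, 24, ops, Atlas), (31, Sam, 31, 24, qa, Lyra), (38, Xia, 38, 24, bio, Gamma), (38, Xia, 38, 24, k2, Gamma), (38, Xia, 38, 24, ops, Atlas), (38, Xia, 38, 24, qa, Lyra)}
π_{pname} gives {Atlas, Gamma, Lyra} (5 duplicate(s) eliminated).

{Atlas, Gamma, Lyra}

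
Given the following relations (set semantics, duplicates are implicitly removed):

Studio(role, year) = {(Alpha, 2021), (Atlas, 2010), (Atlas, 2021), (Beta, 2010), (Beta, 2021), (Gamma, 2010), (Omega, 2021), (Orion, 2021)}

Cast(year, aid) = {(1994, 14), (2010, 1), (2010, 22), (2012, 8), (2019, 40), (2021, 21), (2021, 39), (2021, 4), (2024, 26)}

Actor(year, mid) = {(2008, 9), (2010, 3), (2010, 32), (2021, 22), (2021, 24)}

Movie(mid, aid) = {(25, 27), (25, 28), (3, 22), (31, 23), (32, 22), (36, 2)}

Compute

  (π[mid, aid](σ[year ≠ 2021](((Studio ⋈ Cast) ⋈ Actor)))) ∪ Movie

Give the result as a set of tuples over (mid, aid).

Studio ⋈ Cast (natural join on year): {(Alpha, 2021, 21), (Alpha, 2021, 39), (Alpha, 2021, 4), (Atlas, 2010, 1), (Atlas, 2010, 22), (Atlas, 2021, 21), (Atlas, 2021, 39), (Atlas, 2021, 4), (Beta, 2010, 1), (Beta, 2010, 22), (Beta, 2021, 21), (Beta, 2021, 39), (Beta, 2021, 4), (Gamma, 2010, 1), (Gamma, 2010, 22), (Omega, 2021, 21), (Omega, 2021, 39), (Omega, 2021, 4), (Orion, 2021, 21), (Orion, 2021, 39), (Orion, 2021, 4)}
(Studio ⋈ Cast) ⋈ Actor (natural join on year): {(Alpha, 2021, 21, 22), (Alpha, 2021, 21, 24), (Alpha, 2021, 39, 22), (Alpha, 2021, 39, 24), (Alpha, 2021, 4, 22), (Alpha, 2021, 4, 24), (Atlas, 2010, 1, 3), (Atlas, 2010, 1, 32), (Atlas, 2010, 22, 3), (Atlas, 2010, 22, 32), (Atlas, 2021, 21, 22), (Atlas, 2021, 21, 24), (Atlas, 2021, 39, 22), (Atlas, 2021, 39, 24), (Atlas, 2021, 4, 22), (Atlas, 2021, 4, 24), (Beta, 2010, 1, 3), (Beta, 2010, 1, 32), (Beta, 2010, 22, 3), (Beta, 2010, 22, 32), (Beta, 2021, 21, 22), (Beta, 2021, 21, 24), (Beta, 2021, 39, 22), (Beta, 2021, 39, 24), (Beta, 2021, 4, 22), (Beta, 2021, 4, 24), (Gamma, 2010, 1, 3), (Gamma, 2010, 1, 32), (Gamma, 2010, 22, 3), (Gamma, 2010, 22, 32), (Omega, 2021, 21, 22), (Omega, 2021, 21, 24), (Omega, 2021, 39, 22), (Omega, 2021, 39, 24), (Omega, 2021, 4, 22), (Omega, 2021, 4, 24), (Orion, 2021, 21, 22), (Orion, 2021, 21, 24), (Orion, 2021, 39, 22), (Orion, 2021, 39, 24), (Orion, 2021, 4, 22), (Orion, 2021, 4, 24)}
σ[year ≠ 2021]: keep tuples satisfying year ≠ 2021 → {(Atlas, 2010, 1, 3), (Atlas, 2010, 1, 32), (Atlas, 2010, 22, 3), (Atlas, 2010, 22, 32), (Beta, 2010, 1, 3), (Beta, 2010, 1, 32), (Beta, 2010, 22, 3), (Beta, 2010, 22, 32), (Gamma, 2010, 1, 3), (Gamma, 2010, 1, 32), (Gamma, 2010, 22, 3), (Gamma, 2010, 22, 32)}
π[mid, aid]: project onto (mid, aid) (8 duplicate(s) eliminated) → {(3, 1), (3, 22), (32, 1), (32, 22)}
Union: {(3, 1), (3, 22), (32, 1), (32, 22)} with {(25, 27), (25, 28), (3, 22), (31, 23), (32, 22), (36, 2)} → {(25, 27), (25, 28), (3, 1), (3, 22), (31, 23), (32, 1), (32, 22), (36, 2)}

{(25, 27), (25, 28), (3, 1), (3, 22), (31, 23), (32, 1), (32, 22), (36, 2)}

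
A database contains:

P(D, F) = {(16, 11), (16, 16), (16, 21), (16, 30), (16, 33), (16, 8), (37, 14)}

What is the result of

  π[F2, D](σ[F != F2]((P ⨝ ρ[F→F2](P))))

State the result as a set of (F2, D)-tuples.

{(11, 16), (16, 16), (21, 16), (30, 16), (33, 16), (8, 16)}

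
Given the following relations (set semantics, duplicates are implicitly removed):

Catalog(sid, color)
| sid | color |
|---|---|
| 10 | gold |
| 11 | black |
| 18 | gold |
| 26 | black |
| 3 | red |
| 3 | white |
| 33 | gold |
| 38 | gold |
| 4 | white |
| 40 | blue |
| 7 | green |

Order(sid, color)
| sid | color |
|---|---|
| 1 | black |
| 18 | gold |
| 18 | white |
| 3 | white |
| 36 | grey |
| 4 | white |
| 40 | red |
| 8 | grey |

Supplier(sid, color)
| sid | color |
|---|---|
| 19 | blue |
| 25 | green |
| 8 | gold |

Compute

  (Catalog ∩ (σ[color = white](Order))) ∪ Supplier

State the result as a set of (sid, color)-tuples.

{(19, blue), (25, green), (3, white), (4, white), (8, gold)}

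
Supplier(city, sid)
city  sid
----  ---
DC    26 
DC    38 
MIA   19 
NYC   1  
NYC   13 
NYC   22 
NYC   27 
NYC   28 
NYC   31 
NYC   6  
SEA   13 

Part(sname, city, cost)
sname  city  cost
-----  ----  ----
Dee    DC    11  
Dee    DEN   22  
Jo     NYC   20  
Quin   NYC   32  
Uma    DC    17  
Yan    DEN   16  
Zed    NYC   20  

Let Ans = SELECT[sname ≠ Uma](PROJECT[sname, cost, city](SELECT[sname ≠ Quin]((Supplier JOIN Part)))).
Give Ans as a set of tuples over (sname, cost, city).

Joining Supplier and Part on city yields {(DC, 26, Dee, 11), (DC, 26, Uma, 17), (DC, 38, Dee, 11), (DC, 38, Uma, 17), (NYC, 1, Jo, 20), (NYC, 1, Quin, 32), (NYC, 1, Zed, 20), (NYC, 13, Jo, 20), (NYC, 13, Quin, 32), (NYC, 13, Zed, 20), (NYC, 22, Jo, 20), (NYC, 22, Quin, 32), (NYC, 22, Zed, 20), (NYC, 27, Jo, 20), (NYC, 27, Quin, 32), (NYC, 27, Zed, 20), (NYC, 28, Jo, 20), (NYC, 28, Quin, 32), (NYC, 28, Zed, 20), (NYC, 31, Jo, 20), (NYC, 31, Quin, 32), (NYC, 31, Zed, 20), (NYC, 6, Jo, 20), (NYC, 6, Quin, 32), (NYC, 6, Zed, 20)}.
σ[sname ≠ Quin]: keep tuples satisfying sname ≠ Quin → {(DC, 26, Dee, 11), (DC, 26, Uma, 17), (DC, 38, Dee, 11), (DC, 38, Uma, 17), (NYC, 1, Jo, 20), (NYC, 1, Zed, 20), (NYC, 13, Jo, 20), (NYC, 13, Zed, 20), (NYC, 22, Jo, 20), (NYC, 22, Zed, 20), (NYC, 27, Jo, 20), (NYC, 27, Zed, 20), (NYC, 28, Jo, 20), (NYC, 28, Zed, 20), (NYC, 31, Jo, 20), (NYC, 31, Zed, 20), (NYC, 6, Jo, 20), (NYC, 6, Zed, 20)}
π[sname, cost, city]: project onto (sname, cost, city) (14 duplicate(s) eliminated) → {(Dee, 11, DC), (Jo, 20, NYC), (Uma, 17, DC), (Zed, 20, NYC)}
σ[sname ≠ Uma]: keep tuples satisfying sname ≠ Uma → {(Dee, 11, DC), (Jo, 20, NYC), (Zed, 20, NYC)}

{(Dee, 11, DC), (Jo, 20, NYC), (Zed, 20, NYC)}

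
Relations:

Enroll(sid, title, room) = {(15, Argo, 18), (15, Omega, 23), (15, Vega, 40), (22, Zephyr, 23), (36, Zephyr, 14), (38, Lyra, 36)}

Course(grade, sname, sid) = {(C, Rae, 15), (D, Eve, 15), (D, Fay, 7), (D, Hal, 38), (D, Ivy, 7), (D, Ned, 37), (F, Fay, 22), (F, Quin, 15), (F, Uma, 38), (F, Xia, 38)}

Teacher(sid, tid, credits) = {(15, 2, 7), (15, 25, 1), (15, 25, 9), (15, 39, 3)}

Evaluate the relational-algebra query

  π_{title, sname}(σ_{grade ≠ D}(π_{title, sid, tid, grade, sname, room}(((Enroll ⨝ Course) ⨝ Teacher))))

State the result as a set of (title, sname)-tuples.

{(Argo, Quin), (Argo, Rae), (Omega, Quin), (Omega, Rae), (Vega, Quin), (Vega, Rae)}

Enroll ⋈ Course (natural join on sid): {(15, Argo, 18, C, Rae), (15, Argo, 18, D, Eve), (15, Argo, 18, F, Quin), (15, Omega, 23, C, Rae), (15, Omega, 23, D, Eve), (15, Omega, 23, F, Quin), (15, Vega, 40, C, Rae), (15, Vega, 40, D, Eve), (15, Vega, 40, F, Quin), (22, Zephyr, 23, F, Fay), (38, Lyra, 36, D, Hal), (38, Lyra, 36, F, Uma), (38, Lyra, 36, F, Xia)}
(Enroll ⨝ Course) ⋈ Teacher (natural join on sid): {(15, Argo, 18, C, Rae, 2, 7), (15, Argo, 18, C, Rae, 25, 1), (15, Argo, 18, C, Rae, 25, 9), (15, Argo, 18, C, Rae, 39, 3), (15, Argo, 18, D, Eve, 2, 7), (15, Argo, 18, D, Eve, 25, 1), (15, Argo, 18, D, Eve, 25, 9), (15, Argo, 18, D, Eve, 39, 3), (15, Argo, 18, F, Quin, 2, 7), (15, Argo, 18, F, Quin, 25, 1), (15, Argo, 18, F, Quin, 25, 9), (15, Argo, 18, F, Quin, 39, 3), (15, Omega, 23, C, Rae, 2, 7), (15, Omega, 23, C, Rae, 25, 1), (15, Omega, 23, C, Rae, 25, 9), (15, Omega, 23, C, Rae, 39, 3), (15, Omega, 23, D, Eve, 2, 7), (15, Omega, 23, D, Eve, 25, 1), (15, Omega, 23, D, Eve, 25, 9), (15, Omega, 23, D, Eve, 39, 3), (15, Omega, 23, F, Quin, 2, 7), (15, Omega, 23, F, Quin, 25, 1), (15, Omega, 23, F, Quin, 25, 9), (15, Omega, 23, F, Quin, 39, 3), (15, Vega, 40, C, Rae, 2, 7), (15, Vega, 40, C, Rae, 25, 1), (15, Vega, 40, C, Rae, 25, 9), (15, Vega, 40, C, Rae, 39, 3), (15, Vega, 40, D, Eve, 2, 7), (15, Vega, 40, D, Eve, 25, 1), (15, Vega, 40, D, Eve, 25, 9), (15, Vega, 40, D, Eve, 39, 3), (15, Vega, 40, F, Quin, 2, 7), (15, Vega, 40, F, Quin, 25, 1), (15, Vega, 40, F, Quin, 25, 9), (15, Vega, 40, F, Quin, 39, 3)}
π_{title, sid, tid, grade, sname, room} gives {(Argo, 15, 2, C, Rae, 18), (Argo, 15, 2, D, Eve, 18), (Argo, 15, 2, F, Quin, 18), (Argo, 15, 25, C, Rae, 18), (Argo, 15, 25, D, Eve, 18), (Argo, 15, 25, F, Quin, 18), (Argo, 15, 39, C, Rae, 18), (Argo, 15, 39, D, Eve, 18), (Argo, 15, 39, F, Quin, 18), (Omega, 15, 2, C, Rae, 23), (Omega, 15, 2, D, Eve, 23), (Omega, 15, 2, F, Quin, 23), (Omega, 15, 25, C, Rae, 23), (Omega, 15, 25, D, Eve, 23), (Omega, 15, 25, F, Quin, 23), (Omega, 15, 39, C, Rae, 23), (Omega, 15, 39, D, Eve, 23), (Omega, 15, 39, F, Quin, 23), (Vega, 15, 2, C, Rae, 40), (Vega, 15, 2, D, Eve, 40), (Vega, 15, 2, F, Quin, 40), (Vega, 15, 25, C, Rae, 40), (Vega, 15, 25, D, Eve, 40), (Vega, 15, 25, F, Quin, 40), (Vega, 15, 39, C, Rae, 40), (Vega, 15, 39, D, Eve, 40), (Vega, 15, 39, F, Quin, 40)} (9 duplicate(s) eliminated).
Selection grade ≠ D: {(Argo, 15, 2, C, Rae, 18), (Argo, 15, 2, F, Quin, 18), (Argo, 15, 25, C, Rae, 18), (Argo, 15, 25, F, Quin, 18), (Argo, 15, 39, C, Rae, 18), (Argo, 15, 39, F, Quin, 18), (Omega, 15, 2, C, Rae, 23), (Omega, 15, 2, F, Quin, 23), (Omega, 15, 25, C, Rae, 23), (Omega, 15, 25, F, Quin, 23), (Omega, 15, 39, C, Rae, 23), (Omega, 15, 39, F, Quin, 23), (Vega, 15, 2, C, Rae, 40), (Vega, 15, 2, F, Quin, 40), (Vega, 15, 25, C, Rae, 40), (Vega, 15, 25, F, Quin, 40), (Vega, 15, 39, C, Rae, 40), (Vega, 15, 39, F, Quin, 40)}
π_{title, sname} gives {(Argo, Quin), (Argo, Rae), (Omega, Quin), (Omega, Rae), (Vega, Quin), (Vega, Rae)} (12 duplicate(s) eliminated).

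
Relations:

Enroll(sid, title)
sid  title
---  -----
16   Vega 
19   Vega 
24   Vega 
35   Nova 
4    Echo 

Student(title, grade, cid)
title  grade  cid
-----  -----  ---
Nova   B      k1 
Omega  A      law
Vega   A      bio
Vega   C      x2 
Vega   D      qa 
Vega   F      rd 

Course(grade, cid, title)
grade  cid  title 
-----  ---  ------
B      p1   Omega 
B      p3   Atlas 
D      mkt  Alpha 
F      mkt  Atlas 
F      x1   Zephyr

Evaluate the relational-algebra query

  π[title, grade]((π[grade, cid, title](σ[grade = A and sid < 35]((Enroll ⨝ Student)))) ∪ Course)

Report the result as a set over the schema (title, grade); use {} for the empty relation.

Natural join on title: {(16, Vega, A, bio), (16, Vega, C, x2), (16, Vega, D, qa), (16, Vega, F, rd), (19, Vega, A, bio), (19, Vega, C, x2), (19, Vega, D, qa), (19, Vega, F, rd), (24, Vega, A, bio), (24, Vega, C, x2), (24, Vega, D, qa), (24, Vega, F, rd), (35, Nova, B, k1)}
Selection grade = A and sid < 35: {(16, Vega, A, bio), (19, Vega, A, bio), (24, Vega, A, bio)}
Projecting to grade, cid, title (2 duplicate(s) eliminated): {(A, bio, Vega)}
Taking the union: {(A, bio, Vega), (B, p1, Omega), (B, p3, Atlas), (D, mkt, Alpha), (F, mkt, Atlas), (F, x1, Zephyr)}
Projecting to title, grade: {(Alpha, D), (Atlas, B), (Atlas, F), (Omega, B), (Vega, A), (Zephyr, F)}

{(Alpha, D), (Atlas, B), (Atlas, F), (Omega, B), (Vega, A), (Zephyr, F)}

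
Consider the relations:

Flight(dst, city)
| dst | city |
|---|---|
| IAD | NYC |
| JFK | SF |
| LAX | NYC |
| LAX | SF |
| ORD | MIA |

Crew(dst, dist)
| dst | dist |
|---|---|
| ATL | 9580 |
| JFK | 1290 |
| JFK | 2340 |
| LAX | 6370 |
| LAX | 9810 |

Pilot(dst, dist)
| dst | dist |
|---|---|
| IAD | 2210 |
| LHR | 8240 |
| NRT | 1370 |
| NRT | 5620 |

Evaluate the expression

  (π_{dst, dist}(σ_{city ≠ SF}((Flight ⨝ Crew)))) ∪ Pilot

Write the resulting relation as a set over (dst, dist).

Natural join on dst: {(JFK, SF, 1290), (JFK, SF, 2340), (LAX, NYC, 6370), (LAX, NYC, 9810), (LAX, SF, 6370), (LAX, SF, 9810)}
Filtering on city ≠ SF leaves {(LAX, NYC, 6370), (LAX, NYC, 9810)}.
π_{dst, dist} gives {(LAX, 6370), (LAX, 9810)}.
Union: {(LAX, 6370), (LAX, 9810)} with {(IAD, 2210), (LHR, 8240), (NRT, 1370), (NRT, 5620)} → {(IAD, 2210), (LAX, 6370), (LAX, 9810), (LHR, 8240), (NRT, 1370), (NRT, 5620)}

{(IAD, 2210), (LAX, 6370), (LAX, 9810), (LHR, 8240), (NRT, 1370), (NRT, 5620)}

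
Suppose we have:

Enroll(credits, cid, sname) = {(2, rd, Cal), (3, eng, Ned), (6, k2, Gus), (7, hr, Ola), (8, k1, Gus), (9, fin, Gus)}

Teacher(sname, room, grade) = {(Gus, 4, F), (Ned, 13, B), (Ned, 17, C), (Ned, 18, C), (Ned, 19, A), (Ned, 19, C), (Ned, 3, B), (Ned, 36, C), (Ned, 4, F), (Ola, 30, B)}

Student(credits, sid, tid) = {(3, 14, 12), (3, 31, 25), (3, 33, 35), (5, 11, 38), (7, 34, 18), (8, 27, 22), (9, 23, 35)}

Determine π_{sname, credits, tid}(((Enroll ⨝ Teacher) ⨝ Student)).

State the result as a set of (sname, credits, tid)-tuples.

{(Gus, 8, 22), (Gus, 9, 35), (Ned, 3, 12), (Ned, 3, 25), (Ned, 3, 35), (Ola, 7, 18)}

Natural join on sname: {(3, eng, Ned, 13, B), (3, eng, Ned, 17, C), (3, eng, Ned, 18, C), (3, eng, Ned, 19, A), (3, eng, Ned, 19, C), (3, eng, Ned, 3, B), (3, eng, Ned, 36, C), (3, eng, Ned, 4, F), (6, k2, Gus, 4, F), (7, hr, Ola, 30, B), (8, k1, Gus, 4, F), (9, fin, Gus, 4, F)}
Natural join on credits: {(3, eng, Ned, 13, B, 14, 12), (3, eng, Ned, 13, B, 31, 25), (3, eng, Ned, 13, B, 33, 35), (3, eng, Ned, 17, C, 14, 12), (3, eng, Ned, 17, C, 31, 25), (3, eng, Ned, 17, C, 33, 35), (3, eng, Ned, 18, C, 14, 12), (3, eng, Ned, 18, C, 31, 25), (3, eng, Ned, 18, C, 33, 35), (3, eng, Ned, 19, A, 14, 12), (3, eng, Ned, 19, A, 31, 25), (3, eng, Ned, 19, A, 33, 35), (3, eng, Ned, 19, C, 14, 12), (3, eng, Ned, 19, C, 31, 25), (3, eng, Ned, 19, C, 33, 35), (3, eng, Ned, 3, B, 14, 12), (3, eng, Ned, 3, B, 31, 25), (3, eng, Ned, 3, B, 33, 35), (3, eng, Ned, 36, C, 14, 12), (3, eng, Ned, 36, C, 31, 25), (3, eng, Ned, 36, C, 33, 35), (3, eng, Ned, 4, F, 14, 12), (3, eng, Ned, 4, F, 31, 25), (3, eng, Ned, 4, F, 33, 35), (7, hr, Ola, 30, B, 34, 18), (8, k1, Gus, 4, F, 27, 22), (9, fin, Gus, 4, F, 23, 35)}
Keep only column(s) sname, credits, tid (21 duplicate(s) eliminated): {(Gus, 8, 22), (Gus, 9, 35), (Ned, 3, 12), (Ned, 3, 25), (Ned, 3, 35), (Ola, 7, 18)}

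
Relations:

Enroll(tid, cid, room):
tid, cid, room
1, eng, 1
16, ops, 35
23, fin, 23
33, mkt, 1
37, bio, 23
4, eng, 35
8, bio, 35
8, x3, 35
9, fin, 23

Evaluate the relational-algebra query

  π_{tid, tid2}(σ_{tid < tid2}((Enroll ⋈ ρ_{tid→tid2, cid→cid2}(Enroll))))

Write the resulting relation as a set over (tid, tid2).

ρ[tid→tid2, cid→cid2]: schema becomes (tid2, cid2, room); tuples unchanged.
Enroll ⋈ ρ_{tid→tid2, cid→cid2}(Enroll) (natural join on room): {(1, eng, 1, 1, eng), (1, eng, 1, 33, mkt), (16, ops, 35, 16, ops), (16, ops, 35, 4, eng), (16, ops, 35, 8, bio), (16, ops, 35, 8, x3), (23, fin, 23, 23, fin), (23, fin, 23, 37, bio), (23, fin, 23, 9, fin), (33, mkt, 1, 1, eng), (33, mkt, 1, 33, mkt), (37, bio, 23, 23, fin), (37, bio, 23, 37, bio), (37, bio, 23, 9, fin), (4, eng, 35, 16, ops), (4, eng, 35, 4, eng), (4, eng, 35, 8, bio), (4, eng, 35, 8, x3), (8, bio, 35, 16, ops), (8, bio, 35, 4, eng), (8, bio, 35, 8, bio), (8, bio, 35, 8, x3), (8, x3, 35, 16, ops), (8, x3, 35, 4, eng), (8, x3, 35, 8, bio), (8, x3, 35, 8, x3), (9, fin, 23, 23, fin), (9, fin, 23, 37, bio), (9, fin, 23, 9, fin)}
Filtering on tid < tid2 leaves {(1, eng, 1, 33, mkt), (23, fin, 23, 37, bio), (4, eng, 35, 16, ops), (4, eng, 35, 8, bio), (4, eng, 35, 8, x3), (8, bio, 35, 16, ops), (8, x3, 35, 16, ops), (9, fin, 23, 23, fin), (9, fin, 23, 37, bio)}.
π[tid, tid2]: project onto (tid, tid2) (2 duplicate(s) eliminated) → {(1, 33), (23, 37), (4, 16), (4, 8), (8, 16), (9, 23), (9, 37)}

{(1, 33), (23, 37), (4, 16), (4, 8), (8, 16), (9, 23), (9, 37)}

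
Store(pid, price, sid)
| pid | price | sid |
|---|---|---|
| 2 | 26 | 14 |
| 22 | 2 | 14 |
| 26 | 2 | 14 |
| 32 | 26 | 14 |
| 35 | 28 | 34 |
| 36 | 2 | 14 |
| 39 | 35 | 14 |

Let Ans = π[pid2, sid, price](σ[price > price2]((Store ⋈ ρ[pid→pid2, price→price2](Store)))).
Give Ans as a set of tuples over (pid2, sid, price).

ρ[pid→pid2, price→price2]: schema becomes (pid2, price2, sid); tuples unchanged.
Store ⋈ ρ[pid→pid2, price→price2](Store) (natural join on sid): {(2, 26, 14, 2, 26), (2, 26, 14, 22, 2), (2, 26, 14, 26, 2), (2, 26, 14, 32, 26), (2, 26, 14, 36, 2), (2, 26, 14, 39, 35), (22, 2, 14, 2, 26), (22, 2, 14, 22, 2), (22, 2, 14, 26, 2), (22, 2, 14, 32, 26), (22, 2, 14, 36, 2), (22, 2, 14, 39, 35), (26, 2, 14, 2, 26), (26, 2, 14, 22, 2), (26, 2, 14, 26, 2), (26, 2, 14, 32, 26), (26, 2, 14, 36, 2), (26, 2, 14, 39, 35), (32, 26, 14, 2, 26), (32, 26, 14, 22, 2), (32, 26, 14, 26, 2), (32, 26, 14, 32, 26), (32, 26, 14, 36, 2), (32, 26, 14, 39, 35), (35, 28, 34, 35, 28), (36, 2, 14, 2, 26), (36, 2, 14, 22, 2), (36, 2, 14, 26, 2), (36, 2, 14, 32, 26), (36, 2, 14, 36, 2), (36, 2, 14, 39, 35), (39, 35, 14, 2, 26), (39, 35, 14, 22, 2), (39, 35, 14, 26, 2), (39, 35, 14, 32, 26), (39, 35, 14, 36, 2), (39, 35, 14, 39, 35)}
Filtering on price > price2 leaves {(2, 26, 14, 22, 2), (2, 26, 14, 26, 2), (2, 26, 14, 36, 2), (32, 26, 14, 22, 2), (32, 26, 14, 26, 2), (32, 26, 14, 36, 2), (39, 35, 14, 2, 26), (39, 35, 14, 22, 2), (39, 35, 14, 26, 2), (39, 35, 14, 32, 26), (39, 35, 14, 36, 2)}.
π_{pid2, sid, price} gives {(2, 14, 35), (22, 14, 26), (22, 14, 35), (26, 14, 26), (26, 14, 35), (32, 14, 35), (36, 14, 26), (36, 14, 35)} (3 duplicate(s) eliminated).

{(2, 14, 35), (22, 14, 26), (22, 14, 35), (26, 14, 26), (26, 14, 35), (32, 14, 35), (36, 14, 26), (36, 14, 35)}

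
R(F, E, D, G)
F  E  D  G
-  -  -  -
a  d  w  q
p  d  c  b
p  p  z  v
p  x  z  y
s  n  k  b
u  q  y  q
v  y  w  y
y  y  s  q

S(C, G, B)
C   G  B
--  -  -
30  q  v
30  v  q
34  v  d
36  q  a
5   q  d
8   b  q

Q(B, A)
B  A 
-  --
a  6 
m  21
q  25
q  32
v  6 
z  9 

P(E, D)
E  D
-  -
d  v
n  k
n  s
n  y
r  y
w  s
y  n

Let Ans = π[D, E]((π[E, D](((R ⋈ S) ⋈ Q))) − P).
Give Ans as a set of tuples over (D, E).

Natural join on G: {(a, d, w, q, 30, v), (a, d, w, q, 36, a), (a, d, w, q, 5, d), (p, d, c, b, 8, q), (p, p, z, v, 30, q), (p, p, z, v, 34, d), (s, n, k, b, 8, q), (u, q, y, q, 30, v), (u, q, y, q, 36, a), (u, q, y, q, 5, d), (y, y, s, q, 30, v), (y, y, s, q, 36, a), (y, y, s, q, 5, d)}
Natural join on B: {(a, d, w, q, 30, v, 6), (a, d, w, q, 36, a, 6), (p, d, c, b, 8, q, 25), (p, d, c, b, 8, q, 32), (p, p, z, v, 30, q, 25), (p, p, z, v, 30, q, 32), (s, n, k, b, 8, q, 25), (s, n, k, b, 8, q, 32), (u, q, y, q, 30, v, 6), (u, q, y, q, 36, a, 6), (y, y, s, q, 30, v, 6), (y, y, s, q, 36, a, 6)}
Keep only column(s) E, D (6 duplicate(s) eliminated): {(d, c), (d, w), (n, k), (p, z), (q, y), (y, s)}
Taking the difference: {(d, c), (d, w), (p, z), (q, y), (y, s)}
Keep only column(s) D, E: {(c, d), (s, y), (w, d), (y, q), (z, p)}

{(c, d), (s, y), (w, d), (y, q), (z, p)}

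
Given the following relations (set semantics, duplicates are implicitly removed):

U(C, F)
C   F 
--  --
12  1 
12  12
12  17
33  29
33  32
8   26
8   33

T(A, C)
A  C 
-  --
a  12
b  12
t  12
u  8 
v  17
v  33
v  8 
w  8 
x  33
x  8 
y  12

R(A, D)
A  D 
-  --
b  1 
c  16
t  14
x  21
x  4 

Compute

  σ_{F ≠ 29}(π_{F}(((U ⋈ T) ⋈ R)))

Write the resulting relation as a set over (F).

{1, 12, 17, 26, 32, 33}

Natural join on C: {(12, 1, a), (12, 1, b), (12, 1, t), (12, 1, y), (12, 12, a), (12, 12, b), (12, 12, t), (12, 12, y), (12, 17, a), (12, 17, b), (12, 17, t), (12, 17, y), (33, 29, v), (33, 29, x), (33, 32, v), (33, 32, x), (8, 26, u), (8, 26, v), (8, 26, w), (8, 26, x), (8, 33, u), (8, 33, v), (8, 33, w), (8, 33, x)}
Natural join on A: {(12, 1, b, 1), (12, 1, t, 14), (12, 12, b, 1), (12, 12, t, 14), (12, 17, b, 1), (12, 17, t, 14), (33, 29, x, 21), (33, 29, x, 4), (33, 32, x, 21), (33, 32, x, 4), (8, 26, x, 21), (8, 26, x, 4), (8, 33, x, 21), (8, 33, x, 4)}
π_{F} gives {1, 12, 17, 26, 29, 32, 33} (7 duplicate(s) eliminated).
Apply σ_{F ≠ 29}; surviving tuples: {1, 12, 17, 26, 32, 33}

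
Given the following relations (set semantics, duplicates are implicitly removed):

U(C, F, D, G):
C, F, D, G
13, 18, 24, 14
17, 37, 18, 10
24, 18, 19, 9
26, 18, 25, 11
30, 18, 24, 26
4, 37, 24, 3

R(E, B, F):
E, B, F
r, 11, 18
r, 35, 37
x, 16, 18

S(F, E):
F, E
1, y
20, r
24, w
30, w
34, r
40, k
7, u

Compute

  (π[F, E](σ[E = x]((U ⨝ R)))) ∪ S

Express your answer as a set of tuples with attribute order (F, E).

Joining U and R on F yields {(13, 18, 24, 14, r, 11), (13, 18, 24, 14, x, 16), (17, 37, 18, 10, r, 35), (24, 18, 19, 9, r, 11), (24, 18, 19, 9, x, 16), (26, 18, 25, 11, r, 11), (26, 18, 25, 11, x, 16), (30, 18, 24, 26, r, 11), (30, 18, 24, 26, x, 16), (4, 37, 24, 3, r, 35)}.
Selection E = x: {(13, 18, 24, 14, x, 16), (24, 18, 19, 9, x, 16), (26, 18, 25, 11, x, 16), (30, 18, 24, 26, x, 16)}
π[F, E]: project onto (F, E) (3 duplicate(s) eliminated) → {(18, x)}
Union: {(18, x)} with {(1, y), (20, r), (24, w), (30, w), (34, r), (40, k), (7, u)} → {(1, y), (18, x), (20, r), (24, w), (30, w), (34, r), (40, k), (7, u)}

{(1, y), (18, x), (20, r), (24, w), (30, w), (34, r), (40, k), (7, u)}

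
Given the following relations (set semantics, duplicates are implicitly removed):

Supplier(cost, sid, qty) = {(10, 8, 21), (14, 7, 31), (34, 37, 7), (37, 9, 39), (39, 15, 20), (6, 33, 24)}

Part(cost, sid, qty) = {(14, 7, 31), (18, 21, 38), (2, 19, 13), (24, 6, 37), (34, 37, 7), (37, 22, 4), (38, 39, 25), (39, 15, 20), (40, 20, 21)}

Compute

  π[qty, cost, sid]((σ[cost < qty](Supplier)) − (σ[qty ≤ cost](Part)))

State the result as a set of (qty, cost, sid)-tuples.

{(21, 10, 8), (24, 6, 33), (31, 14, 7), (39, 37, 9)}

Filtering on cost < qty leaves {(10, 8, 21), (14, 7, 31), (37, 9, 39), (6, 33, 24)}.
Filtering on qty ≤ cost leaves {(34, 37, 7), (37, 22, 4), (38, 39, 25), (39, 15, 20), (40, 20, 21)}.
Taking the difference: {(10, 8, 21), (14, 7, 31), (37, 9, 39), (6, 33, 24)}
Keep only column(s) qty, cost, sid: {(21, 10, 8), (24, 6, 33), (31, 14, 7), (39, 37, 9)}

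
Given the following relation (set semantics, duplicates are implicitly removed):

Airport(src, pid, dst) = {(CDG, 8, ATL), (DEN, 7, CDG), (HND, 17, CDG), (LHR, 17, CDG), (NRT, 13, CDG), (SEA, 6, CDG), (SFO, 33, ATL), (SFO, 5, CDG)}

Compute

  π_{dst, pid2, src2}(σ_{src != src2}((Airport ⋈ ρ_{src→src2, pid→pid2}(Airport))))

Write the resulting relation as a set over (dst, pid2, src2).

{(ATL, 33, SFO), (ATL, 8, CDG), (CDG, 13, NRT), (CDG, 17, HND), (CDG, 17, LHR), (CDG, 5, SFO), (CDG, 6, SEA), (CDG, 7, DEN)}

ρ[src→src2, pid→pid2]: schema becomes (src2, pid2, dst); tuples unchanged.
Airport ⋈ ρ_{src→src2, pid→pid2}(Airport) (natural join on dst): {(CDG, 8, ATL, CDG, 8), (CDG, 8, ATL, SFO, 33), (DEN, 7, CDG, DEN, 7), (DEN, 7, CDG, HND, 17), (DEN, 7, CDG, LHR, 17), (DEN, 7, CDG, NRT, 13), (DEN, 7, CDG, SEA, 6), (DEN, 7, CDG, SFO, 5), (HND, 17, CDG, DEN, 7), (HND, 17, CDG, HND, 17), (HND, 17, CDG, LHR, 17), (HND, 17, CDG, NRT, 13), (HND, 17, CDG, SEA, 6), (HND, 17, CDG, SFO, 5), (LHR, 17, CDG, DEN, 7), (LHR, 17, CDG, HND, 17), (LHR, 17, CDG, LHR, 17), (LHR, 17, CDG, NRT, 13), (LHR, 17, CDG, SEA, 6), (LHR, 17, CDG, SFO, 5), (NRT, 13, CDG, DEN, 7), (NRT, 13, CDG, HND, 17), (NRT, 13, CDG, LHR, 17), (NRT, 13, CDG, NRT, 13), (NRT, 13, CDG, SEA, 6), (NRT, 13, CDG, SFO, 5), (SEA, 6, CDG, DEN, 7), (SEA, 6, CDG, HND, 17), (SEA, 6, CDG, LHR, 17), (SEA, 6, CDG, NRT, 13), (SEA, 6, CDG, SEA, 6), (SEA, 6, CDG, SFO, 5), (SFO, 33, ATL, CDG, 8), (SFO, 33, ATL, SFO, 33), (SFO, 5, CDG, DEN, 7), (SFO, 5, CDG, HND, 17), (SFO, 5, CDG, LHR, 17), (SFO, 5, CDG, NRT, 13), (SFO, 5, CDG, SEA, 6), (SFO, 5, CDG, SFO, 5)}
σ[src != src2]: keep tuples satisfying src != src2 → {(CDG, 8, ATL, SFO, 33), (DEN, 7, CDG, HND, 17), (DEN, 7, CDG, LHR, 17), (DEN, 7, CDG, NRT, 13), (DEN, 7, CDG, SEA, 6), (DEN, 7, CDG, SFO, 5), (HND, 17, CDG, DEN, 7), (HND, 17, CDG, LHR, 17), (HND, 17, CDG, NRT, 13), (HND, 17, CDG, SEA, 6), (HND, 17, CDG, SFO, 5), (LHR, 17, CDG, DEN, 7), (LHR, 17, CDG, HND, 17), (LHR, 17, CDG, NRT, 13), (LHR, 17, CDG, SEA, 6), (LHR, 17, CDG, SFO, 5), (NRT, 13, CDG, DEN, 7), (NRT, 13, CDG, HND, 17), (NRT, 13, CDG, LHR, 17), (NRT, 13, CDG, SEA, 6), (NRT, 13, CDG, SFO, 5), (SEA, 6, CDG, DEN, 7), (SEA, 6, CDG, HND, 17), (SEA, 6, CDG, LHR, 17), (SEA, 6, CDG, NRT, 13), (SEA, 6, CDG, SFO, 5), (SFO, 33, ATL, CDG, 8), (SFO, 5, CDG, DEN, 7), (SFO, 5, CDG, HND, 17), (SFO, 5, CDG, LHR, 17), (SFO, 5, CDG, NRT, 13), (SFO, 5, CDG, SEA, 6)}
π[dst, pid2, src2]: project onto (dst, pid2, src2) (24 duplicate(s) eliminated) → {(ATL, 33, SFO), (ATL, 8, CDG), (CDG, 13, NRT), (CDG, 17, HND), (CDG, 17, LHR), (CDG, 5, SFO), (CDG, 6, SEA), (CDG, 7, DEN)}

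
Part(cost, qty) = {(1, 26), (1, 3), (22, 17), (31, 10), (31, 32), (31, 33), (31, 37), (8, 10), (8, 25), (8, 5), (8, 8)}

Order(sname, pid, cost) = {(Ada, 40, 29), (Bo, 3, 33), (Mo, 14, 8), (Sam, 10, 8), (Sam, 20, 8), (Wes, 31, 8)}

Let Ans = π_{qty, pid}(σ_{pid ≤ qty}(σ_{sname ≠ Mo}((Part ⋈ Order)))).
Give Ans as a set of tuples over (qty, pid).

Joining Part and Order on cost yields {(8, 10, Mo, 14), (8, 10, Sam, 10), (8, 10, Sam, 20), (8, 10, Wes, 31), (8, 25, Mo, 14), (8, 25, Sam, 10), (8, 25, Sam, 20), (8, 25, Wes, 31), (8, 5, Mo, 14), (8, 5, Sam, 10), (8, 5, Sam, 20), (8, 5, Wes, 31), (8, 8, Mo, 14), (8, 8, Sam, 10), (8, 8, Sam, 20), (8, 8, Wes, 31)}.
Apply σ_{sname ≠ Mo}; surviving tuples: {(8, 10, Sam, 10), (8, 10, Sam, 20), (8, 10, Wes, 31), (8, 25, Sam, 10), (8, 25, Sam, 20), (8, 25, Wes, 31), (8, 5, Sam, 10), (8, 5, Sam, 20), (8, 5, Wes, 31), (8, 8, Sam, 10), (8, 8, Sam, 20), (8, 8, Wes, 31)}
Apply σ_{pid ≤ qty}; surviving tuples: {(8, 10, Sam, 10), (8, 25, Sam, 10), (8, 25, Sam, 20)}
π_{qty, pid} gives {(10, 10), (25, 10), (25, 20)}.

{(10, 10), (25, 10), (25, 20)}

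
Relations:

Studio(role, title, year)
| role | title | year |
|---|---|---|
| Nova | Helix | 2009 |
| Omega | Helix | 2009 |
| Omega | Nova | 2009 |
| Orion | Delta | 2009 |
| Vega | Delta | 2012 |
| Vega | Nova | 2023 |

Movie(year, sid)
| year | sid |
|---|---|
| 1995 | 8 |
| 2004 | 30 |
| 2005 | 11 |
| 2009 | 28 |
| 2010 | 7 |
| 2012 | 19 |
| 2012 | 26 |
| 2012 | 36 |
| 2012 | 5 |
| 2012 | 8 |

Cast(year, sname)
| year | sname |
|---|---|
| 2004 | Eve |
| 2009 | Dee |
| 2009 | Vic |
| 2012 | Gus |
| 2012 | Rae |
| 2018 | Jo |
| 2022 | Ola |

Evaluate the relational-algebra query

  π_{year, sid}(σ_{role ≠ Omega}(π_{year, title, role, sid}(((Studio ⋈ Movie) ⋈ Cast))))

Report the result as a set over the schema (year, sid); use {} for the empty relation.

{(2009, 28), (2012, 19), (2012, 26), (2012, 36), (2012, 5), (2012, 8)}

Joining Studio and Movie on year yields {(Nova, Helix, 2009, 28), (Omega, Helix, 2009, 28), (Omega, Nova, 2009, 28), (Orion, Delta, 2009, 28), (Vega, Delta, 2012, 19), (Vega, Delta, 2012, 26), (Vega, Delta, 2012, 36), (Vega, Delta, 2012, 5), (Vega, Delta, 2012, 8)}.
Joining (Studio ⋈ Movie) and Cast on year yields {(Nova, Helix, 2009, 28, Dee), (Nova, Helix, 2009, 28, Vic), (Omega, Helix, 2009, 28, Dee), (Omega, Helix, 2009, 28, Vic), (Omega, Nova, 2009, 28, Dee), (Omega, Nova, 2009, 28, Vic), (Orion, Delta, 2009, 28, Dee), (Orion, Delta, 2009, 28, Vic), (Vega, Delta, 2012, 19, Gus), (Vega, Delta, 2012, 19, Rae), (Vega, Delta, 2012, 26, Gus), (Vega, Delta, 2012, 26, Rae), (Vega, Delta, 2012, 36, Gus), (Vega, Delta, 2012, 36, Rae), (Vega, Delta, 2012, 5, Gus), (Vega, Delta, 2012, 5, Rae), (Vega, Delta, 2012, 8, Gus), (Vega, Delta, 2012, 8, Rae)}.
π_{year, title, role, sid} gives {(2009, Delta, Orion, 28), (2009, Helix, Nova, 28), (2009, Helix, Omega, 28), (2009, Nova, Omega, 28), (2012, Delta, Vega, 19), (2012, Delta, Vega, 26), (2012, Delta, Vega, 36), (2012, Delta, Vega, 5), (2012, Delta, Vega, 8)} (9 duplicate(s) eliminated).
Selection role ≠ Omega: {(2009, Delta, Orion, 28), (2009, Helix, Nova, 28), (2012, Delta, Vega, 19), (2012, Delta, Vega, 26), (2012, Delta, Vega, 36), (2012, Delta, Vega, 5), (2012, Delta, Vega, 8)}
π_{year, sid} gives {(2009, 28), (2012, 19), (2012, 26), (2012, 36), (2012, 5), (2012, 8)} (1 duplicate(s) eliminated).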